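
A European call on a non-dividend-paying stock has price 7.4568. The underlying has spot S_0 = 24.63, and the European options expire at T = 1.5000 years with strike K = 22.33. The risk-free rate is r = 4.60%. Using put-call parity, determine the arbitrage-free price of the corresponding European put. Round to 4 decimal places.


Put-call parity: C - P = S_0 * exp(-qT) - K * exp(-rT).
S_0 * exp(-qT) = 24.6300 * 1.00000000 = 24.63000000
K * exp(-rT) = 22.3300 * 0.93332668 = 20.84118477
P = C - S*exp(-qT) + K*exp(-rT)
P = 7.4568 - 24.63000000 + 20.84118477 = 3.6680

Answer: Put price = 3.6680


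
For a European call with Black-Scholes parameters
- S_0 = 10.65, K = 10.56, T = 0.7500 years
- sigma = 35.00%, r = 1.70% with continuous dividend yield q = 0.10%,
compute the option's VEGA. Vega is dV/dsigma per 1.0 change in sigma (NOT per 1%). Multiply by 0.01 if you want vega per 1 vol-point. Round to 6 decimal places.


Answer: Vega = 3.589520

Derivation:
d1 = 0.2191427430; d2 = -0.0839661483
phi(d1) = 0.3894770628; exp(-qT) = 0.9992502812; exp(-rT) = 0.9873309369
Vega = S * exp(-qT) * phi(d1) * sqrt(T) = 10.6500 * 0.9992502812 * 0.3894770628 * 0.8660254038 = 3.589520


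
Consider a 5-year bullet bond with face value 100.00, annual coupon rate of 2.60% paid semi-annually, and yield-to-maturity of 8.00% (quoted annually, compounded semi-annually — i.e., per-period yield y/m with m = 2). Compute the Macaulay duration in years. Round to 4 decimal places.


Answer: Macaulay duration = 4.6744 years

Derivation:
Coupon per period c = face * coupon_rate / m = 1.300000
Periods per year m = 2; per-period yield y/m = 0.040000
Number of cashflows N = 10
Cashflows (t years, CF_t, discount factor 1/(1+y/m)^(m*t), PV):
  t = 0.5000: CF_t = 1.300000, DF = 0.961538, PV = 1.250000
  t = 1.0000: CF_t = 1.300000, DF = 0.924556, PV = 1.201923
  t = 1.5000: CF_t = 1.300000, DF = 0.888996, PV = 1.155695
  t = 2.0000: CF_t = 1.300000, DF = 0.854804, PV = 1.111245
  t = 2.5000: CF_t = 1.300000, DF = 0.821927, PV = 1.068505
  t = 3.0000: CF_t = 1.300000, DF = 0.790315, PV = 1.027409
  t = 3.5000: CF_t = 1.300000, DF = 0.759918, PV = 0.987893
  t = 4.0000: CF_t = 1.300000, DF = 0.730690, PV = 0.949897
  t = 4.5000: CF_t = 1.300000, DF = 0.702587, PV = 0.913363
  t = 5.0000: CF_t = 101.300000, DF = 0.675564, PV = 68.434650
Price P = sum_t PV_t = 78.100581
Macaulay numerator sum_t t * PV_t:
  t * PV_t at t = 0.5000: 0.625000
  t * PV_t at t = 1.0000: 1.201923
  t * PV_t at t = 1.5000: 1.733543
  t * PV_t at t = 2.0000: 2.222491
  t * PV_t at t = 2.5000: 2.671263
  t * PV_t at t = 3.0000: 3.082227
  t * PV_t at t = 3.5000: 3.457626
  t * PV_t at t = 4.0000: 3.799589
  t * PV_t at t = 4.5000: 4.110132
  t * PV_t at t = 5.0000: 342.173252
Macaulay duration D = (sum_t t * PV_t) / P = 365.077046 / 78.100581 = 4.674447


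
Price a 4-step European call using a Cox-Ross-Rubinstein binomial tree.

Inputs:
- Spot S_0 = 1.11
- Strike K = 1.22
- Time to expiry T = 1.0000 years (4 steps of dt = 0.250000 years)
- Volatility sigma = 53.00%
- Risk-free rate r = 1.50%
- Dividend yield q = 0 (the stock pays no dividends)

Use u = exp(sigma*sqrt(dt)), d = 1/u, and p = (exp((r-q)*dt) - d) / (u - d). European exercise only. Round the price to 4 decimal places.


dt = T/N = 0.250000
u = exp(sigma*sqrt(dt)) = 1.303431; d = 1/u = 0.767206
p = (exp((r-q)*dt) - d) / (u - d) = 0.441141
Discount per step: exp(-r*dt) = 0.996257
Stock lattice S(k, i) with i counting down-moves:
  k=0: S(0,0) = 1.1100
  k=1: S(1,0) = 1.4468; S(1,1) = 0.8516
  k=2: S(2,0) = 1.8858; S(2,1) = 1.1100; S(2,2) = 0.6534
  k=3: S(3,0) = 2.4580; S(3,1) = 1.4468; S(3,2) = 0.8516; S(3,3) = 0.5013
  k=4: S(4,0) = 3.2039; S(4,1) = 1.8858; S(4,2) = 1.1100; S(4,3) = 0.6534; S(4,4) = 0.3846
Terminal payoffs V(N, i) = max(S_T - K, 0):
  V(4,0) = 1.983872; V(4,1) = 0.665815; V(4,2) = 0.000000; V(4,3) = 0.000000; V(4,4) = 0.000000
Backward induction: V(k, i) = exp(-r*dt) * [p * V(k+1, i) + (1-p) * V(k+1, i+1)].
  V(3,0) = exp(-r*dt) * [p*1.983872 + (1-p)*0.665815] = 1.242596
  V(3,1) = exp(-r*dt) * [p*0.665815 + (1-p)*0.000000] = 0.292619
  V(3,2) = exp(-r*dt) * [p*0.000000 + (1-p)*0.000000] = 0.000000
  V(3,3) = exp(-r*dt) * [p*0.000000 + (1-p)*0.000000] = 0.000000
  V(2,0) = exp(-r*dt) * [p*1.242596 + (1-p)*0.292619] = 0.709029
  V(2,1) = exp(-r*dt) * [p*0.292619 + (1-p)*0.000000] = 0.128603
  V(2,2) = exp(-r*dt) * [p*0.000000 + (1-p)*0.000000] = 0.000000
  V(1,0) = exp(-r*dt) * [p*0.709029 + (1-p)*0.128603] = 0.383214
  V(1,1) = exp(-r*dt) * [p*0.128603 + (1-p)*0.000000] = 0.056520
  V(0,0) = exp(-r*dt) * [p*0.383214 + (1-p)*0.056520] = 0.199887

Answer: Price = V(0,0) = 0.1999


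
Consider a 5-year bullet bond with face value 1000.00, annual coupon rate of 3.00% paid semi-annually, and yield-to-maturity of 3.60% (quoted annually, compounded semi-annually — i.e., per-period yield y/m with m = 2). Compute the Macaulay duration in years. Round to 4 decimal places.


Answer: Macaulay duration = 4.6748 years

Derivation:
Coupon per period c = face * coupon_rate / m = 15.000000
Periods per year m = 2; per-period yield y/m = 0.018000
Number of cashflows N = 10
Cashflows (t years, CF_t, discount factor 1/(1+y/m)^(m*t), PV):
  t = 0.5000: CF_t = 15.000000, DF = 0.982318, PV = 14.734774
  t = 1.0000: CF_t = 15.000000, DF = 0.964949, PV = 14.474238
  t = 1.5000: CF_t = 15.000000, DF = 0.947887, PV = 14.218308
  t = 2.0000: CF_t = 15.000000, DF = 0.931127, PV = 13.966904
  t = 2.5000: CF_t = 15.000000, DF = 0.914663, PV = 13.719945
  t = 3.0000: CF_t = 15.000000, DF = 0.898490, PV = 13.477353
  t = 3.5000: CF_t = 15.000000, DF = 0.882603, PV = 13.239050
  t = 4.0000: CF_t = 15.000000, DF = 0.866997, PV = 13.004960
  t = 4.5000: CF_t = 15.000000, DF = 0.851667, PV = 12.775010
  t = 5.0000: CF_t = 1015.000000, DF = 0.836608, PV = 849.157524
Price P = sum_t PV_t = 972.768066
Macaulay numerator sum_t t * PV_t:
  t * PV_t at t = 0.5000: 7.367387
  t * PV_t at t = 1.0000: 14.474238
  t * PV_t at t = 1.5000: 21.327462
  t * PV_t at t = 2.0000: 27.933808
  t * PV_t at t = 2.5000: 34.299862
  t * PV_t at t = 3.0000: 40.432058
  t * PV_t at t = 3.5000: 46.336674
  t * PV_t at t = 4.0000: 52.019842
  t * PV_t at t = 4.5000: 57.487546
  t * PV_t at t = 5.0000: 4245.787622
Macaulay duration D = (sum_t t * PV_t) / P = 4547.466499 / 972.768066 = 4.674770


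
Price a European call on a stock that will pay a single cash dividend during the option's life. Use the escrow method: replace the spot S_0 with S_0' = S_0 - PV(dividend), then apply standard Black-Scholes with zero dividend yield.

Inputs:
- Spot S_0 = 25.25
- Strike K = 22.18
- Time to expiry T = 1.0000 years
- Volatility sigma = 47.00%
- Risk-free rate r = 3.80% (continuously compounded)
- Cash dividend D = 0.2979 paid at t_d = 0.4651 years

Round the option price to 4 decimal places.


Answer: Price = 6.3341

Derivation:
PV(D) = D * exp(-r * t_d) = 0.2979 * 0.98248147 = 0.29268123
S_0' = S_0 - PV(D) = 25.2500 - 0.29268123 = 24.95731877
d1 = (ln(S_0'/K) + (r + sigma^2/2)*T) / (sigma*sqrt(T)) = 0.56686412
d2 = d1 - sigma*sqrt(T) = 0.09686412
exp(-rT) = 0.96271294
N(d1) = 0.71459675; N(d2) = 0.53858285
C = S_0' * N(d1) - K * exp(-rT) * N(d2) = 24.95731877 * 0.71459675 - 22.1800 * 0.96271294 * 0.53858285 = 6.3341


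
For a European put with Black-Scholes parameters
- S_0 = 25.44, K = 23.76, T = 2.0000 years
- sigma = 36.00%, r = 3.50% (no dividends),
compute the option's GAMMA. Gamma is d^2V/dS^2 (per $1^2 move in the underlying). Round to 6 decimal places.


d1 = 0.5262430951; d2 = 0.0171262126
phi(d1) = 0.3473562284; exp(-qT) = 1.0000000000; exp(-rT) = 0.9323938199
Gamma = exp(-qT) * phi(d1) / (S * sigma * sqrt(T)) = 1.0000000000 * 0.3473562284 / (25.4400 * 0.3600 * 1.4142135624) = 0.026819

Answer: Gamma = 0.026819


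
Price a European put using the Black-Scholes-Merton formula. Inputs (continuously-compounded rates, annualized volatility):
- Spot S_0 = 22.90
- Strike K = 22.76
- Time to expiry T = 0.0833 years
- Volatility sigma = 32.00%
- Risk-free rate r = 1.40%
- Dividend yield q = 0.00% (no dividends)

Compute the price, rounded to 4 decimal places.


Answer: Price = 0.7597

Derivation:
d1 = (ln(S/K) + (r - q + 0.5*sigma^2) * T) / (sigma * sqrt(T)) = 0.12520318
d2 = d1 - sigma * sqrt(T) = 0.03284562
exp(-rT) = 0.99883448; exp(-qT) = 1.00000000
P = K * exp(-rT) * N(-d2) - S_0 * exp(-qT) * N(-d1)
N(-d1) = 0.45018135; N(-d2) = 0.48689885
P = 22.7600 * 0.99883448 * 0.48689885 - 22.9000 * 1.00000000 * 0.45018135 = 0.7597


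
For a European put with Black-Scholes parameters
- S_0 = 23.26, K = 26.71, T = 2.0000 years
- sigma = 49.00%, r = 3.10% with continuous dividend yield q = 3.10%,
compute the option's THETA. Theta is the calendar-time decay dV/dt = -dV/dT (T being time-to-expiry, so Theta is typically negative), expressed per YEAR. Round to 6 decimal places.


d1 = 0.1469008854; d2 = -0.5460637602
phi(d1) = 0.3946608588; exp(-qT) = 0.9398828868; exp(-rT) = 0.9398828868
Theta = -S*exp(-qT)*phi(d1)*sigma/(2*sqrt(T)) + r*K*exp(-rT)*N(-d2) - q*S*exp(-qT)*N(-d1)
N(-d1) = 0.4416051265; N(-d2) = 0.7074889452; sqrt(T) = 1.4142135624
Term 1 = -23.2600 * 0.9398828868 * 0.3946608588 * 0.4900 / (2 * 1.4142135624) = -1.4947156980
Term 2 = 0.0310 * 26.7100 * 0.9398828868 * 0.7074889452 = 0.5505908404
Term 3 = -0.0310 * 23.2600 * 0.9398828868 * 0.4416051265 = -0.2992810733
Theta = -1.4947156980 + (0.5505908404) + (-0.2992810733) = -1.243406

Answer: Theta = -1.243406


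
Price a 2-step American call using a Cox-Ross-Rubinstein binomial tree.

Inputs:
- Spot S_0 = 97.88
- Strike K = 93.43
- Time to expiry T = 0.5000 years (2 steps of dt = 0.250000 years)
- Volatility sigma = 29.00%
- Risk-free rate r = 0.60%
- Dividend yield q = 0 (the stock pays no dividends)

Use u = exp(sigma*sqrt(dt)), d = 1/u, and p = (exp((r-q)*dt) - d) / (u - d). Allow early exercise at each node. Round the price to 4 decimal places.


Answer: Price = V(0,0) = 10.4062

Derivation:
dt = T/N = 0.250000
u = exp(sigma*sqrt(dt)) = 1.156040; d = 1/u = 0.865022
p = (exp((r-q)*dt) - d) / (u - d) = 0.468972
Discount per step: exp(-r*dt) = 0.998501
Stock lattice S(k, i) with i counting down-moves:
  k=0: S(0,0) = 97.8800
  k=1: S(1,0) = 113.1532; S(1,1) = 84.6684
  k=2: S(2,0) = 130.8095; S(2,1) = 97.8800; S(2,2) = 73.2400
Terminal payoffs V(N, i) = max(S_T - K, 0):
  V(2,0) = 37.379523; V(2,1) = 4.450000; V(2,2) = 0.000000
Backward induction: V(k, i) = exp(-r*dt) * [p * V(k+1, i) + (1-p) * V(k+1, i+1)]; then take max(V_cont, immediate exercise) for American.
  V(1,0) = exp(-r*dt) * [p*37.379523 + (1-p)*4.450000] = 19.863193; exercise = 19.723153; V(1,0) = max -> 19.863193
  V(1,1) = exp(-r*dt) * [p*4.450000 + (1-p)*0.000000] = 2.083795; exercise = 0.000000; V(1,1) = max -> 2.083795
  V(0,0) = exp(-r*dt) * [p*19.863193 + (1-p)*2.083795] = 10.406207; exercise = 4.450000; V(0,0) = max -> 10.406207


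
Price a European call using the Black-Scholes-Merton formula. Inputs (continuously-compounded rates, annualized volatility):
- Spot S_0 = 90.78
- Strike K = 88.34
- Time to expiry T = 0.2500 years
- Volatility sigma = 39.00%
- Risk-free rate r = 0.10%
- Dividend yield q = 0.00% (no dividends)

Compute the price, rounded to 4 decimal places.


Answer: Price = 8.2552

Derivation:
d1 = (ln(S/K) + (r - q + 0.5*sigma^2) * T) / (sigma * sqrt(T)) = 0.23850508
d2 = d1 - sigma * sqrt(T) = 0.04350508
exp(-rT) = 0.99975003; exp(-qT) = 1.00000000
C = S_0 * exp(-qT) * N(d1) - K * exp(-rT) * N(d2)
N(d1) = 0.59425531; N(d2) = 0.51735054
C = 90.7800 * 1.00000000 * 0.59425531 - 88.3400 * 0.99975003 * 0.51735054 = 8.2552


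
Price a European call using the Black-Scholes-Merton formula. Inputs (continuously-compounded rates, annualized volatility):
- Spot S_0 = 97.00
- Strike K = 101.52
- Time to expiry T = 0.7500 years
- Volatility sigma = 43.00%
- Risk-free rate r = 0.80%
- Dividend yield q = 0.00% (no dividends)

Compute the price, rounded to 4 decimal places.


d1 = (ln(S/K) + (r - q + 0.5*sigma^2) * T) / (sigma * sqrt(T)) = 0.08000371
d2 = d1 - sigma * sqrt(T) = -0.29238721
exp(-rT) = 0.99401796; exp(-qT) = 1.00000000
C = S_0 * exp(-qT) * N(d1) - K * exp(-rT) * N(d2)
N(d1) = 0.53188285; N(d2) = 0.38499529
C = 97.0000 * 1.00000000 * 0.53188285 - 101.5200 * 0.99401796 * 0.38499529 = 12.7417

Answer: Price = 12.7417


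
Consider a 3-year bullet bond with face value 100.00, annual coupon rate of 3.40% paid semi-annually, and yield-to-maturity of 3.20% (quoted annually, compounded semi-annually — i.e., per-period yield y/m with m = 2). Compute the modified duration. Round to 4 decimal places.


Coupon per period c = face * coupon_rate / m = 1.700000
Periods per year m = 2; per-period yield y/m = 0.016000
Number of cashflows N = 6
Cashflows (t years, CF_t, discount factor 1/(1+y/m)^(m*t), PV):
  t = 0.5000: CF_t = 1.700000, DF = 0.984252, PV = 1.673228
  t = 1.0000: CF_t = 1.700000, DF = 0.968752, PV = 1.646878
  t = 1.5000: CF_t = 1.700000, DF = 0.953496, PV = 1.620943
  t = 2.0000: CF_t = 1.700000, DF = 0.938480, PV = 1.595417
  t = 2.5000: CF_t = 1.700000, DF = 0.923701, PV = 1.570292
  t = 3.0000: CF_t = 101.700000, DF = 0.909155, PV = 92.461025
Price P = sum_t PV_t = 100.567784
First compute Macaulay numerator sum_t t * PV_t:
  t * PV_t at t = 0.5000: 0.836614
  t * PV_t at t = 1.0000: 1.646878
  t * PV_t at t = 1.5000: 2.431415
  t * PV_t at t = 2.0000: 3.190833
  t * PV_t at t = 2.5000: 3.925730
  t * PV_t at t = 3.0000: 277.383076
Macaulay duration D = 289.414546 / 100.567784 = 2.877806
Modified duration = D / (1 + y/m) = 2.877806 / (1 + 0.016000) = 2.832486

Answer: Modified duration = 2.8325


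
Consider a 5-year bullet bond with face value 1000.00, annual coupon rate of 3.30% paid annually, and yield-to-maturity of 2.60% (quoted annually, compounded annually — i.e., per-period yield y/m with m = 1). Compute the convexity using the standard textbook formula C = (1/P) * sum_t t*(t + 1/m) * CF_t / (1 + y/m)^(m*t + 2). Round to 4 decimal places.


Answer: Convexity = 26.1978

Derivation:
Coupon per period c = face * coupon_rate / m = 33.000000
Periods per year m = 1; per-period yield y/m = 0.026000
Number of cashflows N = 5
Cashflows (t years, CF_t, discount factor 1/(1+y/m)^(m*t), PV):
  t = 1.0000: CF_t = 33.000000, DF = 0.974659, PV = 32.163743
  t = 2.0000: CF_t = 33.000000, DF = 0.949960, PV = 31.348677
  t = 3.0000: CF_t = 33.000000, DF = 0.925887, PV = 30.554266
  t = 4.0000: CF_t = 33.000000, DF = 0.902424, PV = 29.779987
  t = 5.0000: CF_t = 1033.000000, DF = 0.879555, PV = 908.580722
Price P = sum_t PV_t = 1032.427394
Convexity numerator sum_t t*(t + 1/m) * CF_t / (1+y/m)^(m*t + 2):
  t = 1.0000: term = 61.108532
  t = 2.0000: term = 178.679919
  t = 3.0000: term = 348.303936
  t = 4.0000: term = 565.795867
  t = 5.0000: term = 25893.457861
Convexity = (1/P) * sum = 27047.346116 / 1032.427394 = 26.197819


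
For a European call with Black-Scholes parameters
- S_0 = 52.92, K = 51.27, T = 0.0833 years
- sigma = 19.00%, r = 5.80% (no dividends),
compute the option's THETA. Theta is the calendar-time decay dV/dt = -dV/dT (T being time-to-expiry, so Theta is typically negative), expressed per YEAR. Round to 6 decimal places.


d1 = 0.6931507406; d2 = 0.6383134358
phi(d1) = 0.3137472643; exp(-qT) = 1.0000000000; exp(-rT) = 0.9951802524
Theta = -S*exp(-qT)*phi(d1)*sigma/(2*sqrt(T)) - r*K*exp(-rT)*N(d2) + q*S*exp(-qT)*N(d1)
N(d1) = 0.7558925212; N(d2) = 0.7383651662; sqrt(T) = 0.2886173938
Term 1 = -52.9200 * 1.0000000000 * 0.3137472643 * 0.1900 / (2 * 0.2886173938) = -5.4651349171
Term 2 = -0.0580 * 51.2700 * 0.9951802524 * 0.7383651662 = -2.1850644960
Term 3 = 0 (no dividend yield, q = 0)
Theta = -5.4651349171 + (-2.1850644960) + (0.0000000000) = -7.650199

Answer: Theta = -7.650199


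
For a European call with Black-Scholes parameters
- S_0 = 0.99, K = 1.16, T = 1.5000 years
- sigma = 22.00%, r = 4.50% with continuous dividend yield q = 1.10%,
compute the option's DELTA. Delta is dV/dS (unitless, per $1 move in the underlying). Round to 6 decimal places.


d1 = -0.2641379094; d2 = -0.5335817811
phi(d1) = 0.3852653541; exp(-qT) = 0.9836353794; exp(-rT) = 0.9347277206
N(d1) = 0.3958368267
Delta = exp(-qT) * N(d1) = 0.9836353794 * 0.3958368267 = 0.389359

Answer: Delta = 0.389359


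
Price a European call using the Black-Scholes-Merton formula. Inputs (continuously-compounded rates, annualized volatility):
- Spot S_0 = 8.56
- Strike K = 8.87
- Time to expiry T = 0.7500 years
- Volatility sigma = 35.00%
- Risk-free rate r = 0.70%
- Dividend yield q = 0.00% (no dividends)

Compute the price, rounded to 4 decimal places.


d1 = (ln(S/K) + (r - q + 0.5*sigma^2) * T) / (sigma * sqrt(T)) = 0.05150919
d2 = d1 - sigma * sqrt(T) = -0.25159970
exp(-rT) = 0.99476376; exp(-qT) = 1.00000000
C = S_0 * exp(-qT) * N(d1) - K * exp(-rT) * N(d2)
N(d1) = 0.52054011; N(d2) = 0.40067525
C = 8.5600 * 1.00000000 * 0.52054011 - 8.8700 * 0.99476376 * 0.40067525 = 0.9204

Answer: Price = 0.9204


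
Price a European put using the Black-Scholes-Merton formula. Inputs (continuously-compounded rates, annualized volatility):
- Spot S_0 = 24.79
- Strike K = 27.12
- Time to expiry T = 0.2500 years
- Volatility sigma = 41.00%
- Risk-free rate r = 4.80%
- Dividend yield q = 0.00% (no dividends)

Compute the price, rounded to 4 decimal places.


d1 = (ln(S/K) + (r - q + 0.5*sigma^2) * T) / (sigma * sqrt(T)) = -0.27716399
d2 = d1 - sigma * sqrt(T) = -0.48216399
exp(-rT) = 0.98807171; exp(-qT) = 1.00000000
P = K * exp(-rT) * N(-d2) - S_0 * exp(-qT) * N(-d1)
N(-d1) = 0.60917290; N(-d2) = 0.68515527
P = 27.1200 * 0.98807171 * 0.68515527 - 24.7900 * 1.00000000 * 0.60917290 = 3.2584

Answer: Price = 3.2584


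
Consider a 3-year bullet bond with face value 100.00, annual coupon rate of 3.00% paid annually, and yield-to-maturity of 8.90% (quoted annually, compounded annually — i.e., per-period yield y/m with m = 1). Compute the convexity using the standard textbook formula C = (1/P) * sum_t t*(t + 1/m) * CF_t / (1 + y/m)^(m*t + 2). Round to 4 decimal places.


Answer: Convexity = 9.6951

Derivation:
Coupon per period c = face * coupon_rate / m = 3.000000
Periods per year m = 1; per-period yield y/m = 0.089000
Number of cashflows N = 3
Cashflows (t years, CF_t, discount factor 1/(1+y/m)^(m*t), PV):
  t = 1.0000: CF_t = 3.000000, DF = 0.918274, PV = 2.754821
  t = 2.0000: CF_t = 3.000000, DF = 0.843226, PV = 2.529679
  t = 3.0000: CF_t = 103.000000, DF = 0.774313, PV = 79.754204
Price P = sum_t PV_t = 85.038705
Convexity numerator sum_t t*(t + 1/m) * CF_t / (1+y/m)^(m*t + 2):
  t = 1.0000: term = 4.645876
  t = 2.0000: term = 12.798556
  t = 3.0000: term = 807.010289
Convexity = (1/P) * sum = 824.454722 / 85.038705 = 9.695053


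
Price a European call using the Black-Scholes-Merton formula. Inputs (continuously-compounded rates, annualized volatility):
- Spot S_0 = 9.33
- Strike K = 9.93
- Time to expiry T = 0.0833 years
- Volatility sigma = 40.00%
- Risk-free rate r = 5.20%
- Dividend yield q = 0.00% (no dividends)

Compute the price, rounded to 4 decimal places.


d1 = (ln(S/K) + (r - q + 0.5*sigma^2) * T) / (sigma * sqrt(T)) = -0.44461859
d2 = d1 - sigma * sqrt(T) = -0.56006555
exp(-rT) = 0.99567777; exp(-qT) = 1.00000000
C = S_0 * exp(-qT) * N(d1) - K * exp(-rT) * N(d2)
N(d1) = 0.32829771; N(d2) = 0.28771737
C = 9.3300 * 1.00000000 * 0.32829771 - 9.9300 * 0.99567777 * 0.28771737 = 0.2183

Answer: Price = 0.2183


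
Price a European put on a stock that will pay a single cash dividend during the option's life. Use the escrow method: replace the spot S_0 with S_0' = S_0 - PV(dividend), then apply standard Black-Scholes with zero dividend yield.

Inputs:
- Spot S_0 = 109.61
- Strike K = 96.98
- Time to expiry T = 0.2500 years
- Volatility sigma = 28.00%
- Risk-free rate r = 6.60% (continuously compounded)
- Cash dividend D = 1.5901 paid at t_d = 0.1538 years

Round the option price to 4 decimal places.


PV(D) = D * exp(-r * t_d) = 1.5901 * 0.98990055 = 1.57404086
S_0' = S_0 - PV(D) = 109.6100 - 1.57404086 = 108.03595914
d1 = (ln(S_0'/K) + (r + sigma^2/2)*T) / (sigma*sqrt(T)) = 0.95899539
d2 = d1 - sigma*sqrt(T) = 0.81899539
exp(-rT) = 0.98363538
N(-d1) = 0.16878053; N(-d2) = 0.20639452
P = K * exp(-rT) * N(-d2) - S_0' * N(-d1) = 96.9800 * 0.98363538 * 0.20639452 - 108.03595914 * 0.16878053 = 1.4542

Answer: Price = 1.4542


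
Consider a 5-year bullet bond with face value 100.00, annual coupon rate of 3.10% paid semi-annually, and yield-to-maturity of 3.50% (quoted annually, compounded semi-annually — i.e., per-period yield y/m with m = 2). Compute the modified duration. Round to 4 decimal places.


Coupon per period c = face * coupon_rate / m = 1.550000
Periods per year m = 2; per-period yield y/m = 0.017500
Number of cashflows N = 10
Cashflows (t years, CF_t, discount factor 1/(1+y/m)^(m*t), PV):
  t = 0.5000: CF_t = 1.550000, DF = 0.982801, PV = 1.523342
  t = 1.0000: CF_t = 1.550000, DF = 0.965898, PV = 1.497142
  t = 1.5000: CF_t = 1.550000, DF = 0.949285, PV = 1.471392
  t = 2.0000: CF_t = 1.550000, DF = 0.932959, PV = 1.446086
  t = 2.5000: CF_t = 1.550000, DF = 0.916913, PV = 1.421214
  t = 3.0000: CF_t = 1.550000, DF = 0.901143, PV = 1.396771
  t = 3.5000: CF_t = 1.550000, DF = 0.885644, PV = 1.372748
  t = 4.0000: CF_t = 1.550000, DF = 0.870412, PV = 1.349138
  t = 4.5000: CF_t = 1.550000, DF = 0.855441, PV = 1.325934
  t = 5.0000: CF_t = 101.550000, DF = 0.840729, PV = 85.375989
Price P = sum_t PV_t = 98.179755
First compute Macaulay numerator sum_t t * PV_t:
  t * PV_t at t = 0.5000: 0.761671
  t * PV_t at t = 1.0000: 1.497142
  t * PV_t at t = 1.5000: 2.207088
  t * PV_t at t = 2.0000: 2.892171
  t * PV_t at t = 2.5000: 3.553036
  t * PV_t at t = 3.0000: 4.190313
  t * PV_t at t = 3.5000: 4.804617
  t * PV_t at t = 4.0000: 5.396552
  t * PV_t at t = 4.5000: 5.966703
  t * PV_t at t = 5.0000: 426.879946
Macaulay duration D = 458.149240 / 98.179755 = 4.666433
Modified duration = D / (1 + y/m) = 4.666433 / (1 + 0.017500) = 4.586175

Answer: Modified duration = 4.5862


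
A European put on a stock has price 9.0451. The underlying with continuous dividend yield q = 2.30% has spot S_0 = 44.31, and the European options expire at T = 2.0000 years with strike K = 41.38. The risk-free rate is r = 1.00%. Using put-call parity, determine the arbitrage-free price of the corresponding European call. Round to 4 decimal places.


Put-call parity: C - P = S_0 * exp(-qT) - K * exp(-rT).
S_0 * exp(-qT) = 44.3100 * 0.95504196 = 42.31790934
K * exp(-rT) = 41.3800 * 0.98019867 = 40.56062110
C = P + S*exp(-qT) - K*exp(-rT)
C = 9.0451 + 42.31790934 - 40.56062110 = 10.8024

Answer: Call price = 10.8024


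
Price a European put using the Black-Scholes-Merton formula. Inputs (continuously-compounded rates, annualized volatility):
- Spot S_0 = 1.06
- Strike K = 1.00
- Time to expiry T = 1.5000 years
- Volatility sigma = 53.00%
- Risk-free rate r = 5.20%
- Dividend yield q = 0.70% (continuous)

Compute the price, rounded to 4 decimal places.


d1 = (ln(S/K) + (r - q + 0.5*sigma^2) * T) / (sigma * sqrt(T)) = 0.51831189
d2 = d1 - sigma * sqrt(T) = -0.13080289
exp(-rT) = 0.92496443; exp(-qT) = 0.98955493
P = K * exp(-rT) * N(-d2) - S_0 * exp(-qT) * N(-d1)
N(-d1) = 0.30212034; N(-d2) = 0.55203438
P = 1.0000 * 0.92496443 * 0.55203438 - 1.0600 * 0.98955493 * 0.30212034 = 0.1937

Answer: Price = 0.1937


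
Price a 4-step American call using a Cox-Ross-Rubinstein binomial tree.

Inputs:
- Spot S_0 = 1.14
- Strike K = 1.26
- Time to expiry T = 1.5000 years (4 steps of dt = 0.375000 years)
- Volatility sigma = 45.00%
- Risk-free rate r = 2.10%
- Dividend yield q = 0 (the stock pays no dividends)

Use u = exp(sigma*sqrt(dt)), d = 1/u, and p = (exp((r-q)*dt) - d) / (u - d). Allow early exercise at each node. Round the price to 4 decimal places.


Answer: Price = V(0,0) = 0.2197

Derivation:
dt = T/N = 0.375000
u = exp(sigma*sqrt(dt)) = 1.317278; d = 1/u = 0.759141
p = (exp((r-q)*dt) - d) / (u - d) = 0.445706
Discount per step: exp(-r*dt) = 0.992156
Stock lattice S(k, i) with i counting down-moves:
  k=0: S(0,0) = 1.1400
  k=1: S(1,0) = 1.5017; S(1,1) = 0.8654
  k=2: S(2,0) = 1.9782; S(2,1) = 1.1400; S(2,2) = 0.6570
  k=3: S(3,0) = 2.6058; S(3,1) = 1.5017; S(3,2) = 0.8654; S(3,3) = 0.4987
  k=4: S(4,0) = 3.4325; S(4,1) = 1.9782; S(4,2) = 1.1400; S(4,3) = 0.6570; S(4,4) = 0.3786
Terminal payoffs V(N, i) = max(S_T - K, 0):
  V(4,0) = 2.172534; V(4,1) = 0.718153; V(4,2) = 0.000000; V(4,3) = 0.000000; V(4,4) = 0.000000
Backward induction: V(k, i) = exp(-r*dt) * [p * V(k+1, i) + (1-p) * V(k+1, i+1)]; then take max(V_cont, immediate exercise) for American.
  V(3,0) = exp(-r*dt) * [p*2.172534 + (1-p)*0.718153] = 1.355661; exercise = 1.345777; V(3,0) = max -> 1.355661
  V(3,1) = exp(-r*dt) * [p*0.718153 + (1-p)*0.000000] = 0.317574; exercise = 0.241697; V(3,1) = max -> 0.317574
  V(3,2) = exp(-r*dt) * [p*0.000000 + (1-p)*0.000000] = 0.000000; exercise = 0.000000; V(3,2) = max -> 0.000000
  V(3,3) = exp(-r*dt) * [p*0.000000 + (1-p)*0.000000] = 0.000000; exercise = 0.000000; V(3,3) = max -> 0.000000
  V(2,0) = exp(-r*dt) * [p*1.355661 + (1-p)*0.317574] = 0.774135; exercise = 0.718153; V(2,0) = max -> 0.774135
  V(2,1) = exp(-r*dt) * [p*0.317574 + (1-p)*0.000000] = 0.140434; exercise = 0.000000; V(2,1) = max -> 0.140434
  V(2,2) = exp(-r*dt) * [p*0.000000 + (1-p)*0.000000] = 0.000000; exercise = 0.000000; V(2,2) = max -> 0.000000
  V(1,0) = exp(-r*dt) * [p*0.774135 + (1-p)*0.140434] = 0.419561; exercise = 0.241697; V(1,0) = max -> 0.419561
  V(1,1) = exp(-r*dt) * [p*0.140434 + (1-p)*0.000000] = 0.062101; exercise = 0.000000; V(1,1) = max -> 0.062101
  V(0,0) = exp(-r*dt) * [p*0.419561 + (1-p)*0.062101] = 0.219687; exercise = 0.000000; V(0,0) = max -> 0.219687


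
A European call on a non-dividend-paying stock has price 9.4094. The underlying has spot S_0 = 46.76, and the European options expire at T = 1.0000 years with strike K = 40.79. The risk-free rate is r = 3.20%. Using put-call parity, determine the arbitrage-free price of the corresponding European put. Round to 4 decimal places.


Answer: Put price = 2.1548

Derivation:
Put-call parity: C - P = S_0 * exp(-qT) - K * exp(-rT).
S_0 * exp(-qT) = 46.7600 * 1.00000000 = 46.76000000
K * exp(-rT) = 40.7900 * 0.96850658 = 39.50538348
P = C - S*exp(-qT) + K*exp(-rT)
P = 9.4094 - 46.76000000 + 39.50538348 = 2.1548


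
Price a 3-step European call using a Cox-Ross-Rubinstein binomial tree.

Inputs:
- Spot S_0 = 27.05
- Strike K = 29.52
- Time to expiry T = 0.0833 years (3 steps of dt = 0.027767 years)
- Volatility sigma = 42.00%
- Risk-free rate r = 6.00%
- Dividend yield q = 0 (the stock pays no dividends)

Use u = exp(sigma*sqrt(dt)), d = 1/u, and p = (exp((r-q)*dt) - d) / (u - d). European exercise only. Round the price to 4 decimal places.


Answer: Price = V(0,0) = 0.4629

Derivation:
dt = T/N = 0.027767
u = exp(sigma*sqrt(dt)) = 1.072493; d = 1/u = 0.932407
p = (exp((r-q)*dt) - d) / (u - d) = 0.494413
Discount per step: exp(-r*dt) = 0.998335
Stock lattice S(k, i) with i counting down-moves:
  k=0: S(0,0) = 27.0500
  k=1: S(1,0) = 29.0109; S(1,1) = 25.2216
  k=2: S(2,0) = 31.1140; S(2,1) = 27.0500; S(2,2) = 23.5168
  k=3: S(3,0) = 33.3696; S(3,1) = 29.0109; S(3,2) = 25.2216; S(3,3) = 21.9272
Terminal payoffs V(N, i) = max(S_T - K, 0):
  V(3,0) = 3.849590; V(3,1) = 0.000000; V(3,2) = 0.000000; V(3,3) = 0.000000
Backward induction: V(k, i) = exp(-r*dt) * [p * V(k+1, i) + (1-p) * V(k+1, i+1)].
  V(2,0) = exp(-r*dt) * [p*3.849590 + (1-p)*0.000000] = 1.900120
  V(2,1) = exp(-r*dt) * [p*0.000000 + (1-p)*0.000000] = 0.000000
  V(2,2) = exp(-r*dt) * [p*0.000000 + (1-p)*0.000000] = 0.000000
  V(1,0) = exp(-r*dt) * [p*1.900120 + (1-p)*0.000000] = 0.937881
  V(1,1) = exp(-r*dt) * [p*0.000000 + (1-p)*0.000000] = 0.000000
  V(0,0) = exp(-r*dt) * [p*0.937881 + (1-p)*0.000000] = 0.462929


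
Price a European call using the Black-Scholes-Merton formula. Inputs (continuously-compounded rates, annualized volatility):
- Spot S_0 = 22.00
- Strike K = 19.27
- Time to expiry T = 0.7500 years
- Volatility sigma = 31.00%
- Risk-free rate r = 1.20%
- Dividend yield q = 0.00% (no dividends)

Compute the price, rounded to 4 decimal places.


Answer: Price = 3.9410

Derivation:
d1 = (ln(S/K) + (r - q + 0.5*sigma^2) * T) / (sigma * sqrt(T)) = 0.66127268
d2 = d1 - sigma * sqrt(T) = 0.39280480
exp(-rT) = 0.99104038; exp(-qT) = 1.00000000
C = S_0 * exp(-qT) * N(d1) - K * exp(-rT) * N(d2)
N(d1) = 0.74578127; N(d2) = 0.65276817
C = 22.0000 * 1.00000000 * 0.74578127 - 19.2700 * 0.99104038 * 0.65276817 = 3.9410


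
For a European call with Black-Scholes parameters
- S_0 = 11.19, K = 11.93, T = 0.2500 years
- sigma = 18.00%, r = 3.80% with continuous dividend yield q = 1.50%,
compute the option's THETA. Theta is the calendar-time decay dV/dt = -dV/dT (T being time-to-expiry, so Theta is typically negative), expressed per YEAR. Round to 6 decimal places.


Answer: Theta = -0.731594

Derivation:
d1 = -0.6026190421; d2 = -0.6926190421
phi(d1) = 0.3327002355; exp(-qT) = 0.9962570225; exp(-rT) = 0.9905449824
Theta = -S*exp(-qT)*phi(d1)*sigma/(2*sqrt(T)) - r*K*exp(-rT)*N(d2) + q*S*exp(-qT)*N(d1)
N(d1) = 0.2733810748; N(d2) = 0.2442743285; sqrt(T) = 0.5000000000
Term 1 = -11.1900 * 0.9962570225 * 0.3327002355 * 0.1800 / (2 * 0.5000000000) = -0.6676165522
Term 2 = -0.0380 * 11.9300 * 0.9905449824 * 0.2442743285 = -0.1096922818
Term 3 = 0.0150 * 11.1900 * 0.9962570225 * 0.2733810748 = 0.0457152593
Theta = -0.6676165522 + (-0.1096922818) + (0.0457152593) = -0.731594


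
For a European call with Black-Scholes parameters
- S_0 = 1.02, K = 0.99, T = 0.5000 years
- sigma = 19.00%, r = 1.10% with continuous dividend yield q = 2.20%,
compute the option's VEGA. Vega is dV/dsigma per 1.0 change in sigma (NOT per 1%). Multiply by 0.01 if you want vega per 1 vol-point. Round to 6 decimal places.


d1 = 0.2484398325; d2 = 0.1140895441
phi(d1) = 0.3868184922; exp(-qT) = 0.9890602788; exp(-rT) = 0.9945150973
Vega = S * exp(-qT) * phi(d1) * sqrt(T) = 1.0200 * 0.9890602788 * 0.3868184922 * 0.7071067812 = 0.275940

Answer: Vega = 0.275940


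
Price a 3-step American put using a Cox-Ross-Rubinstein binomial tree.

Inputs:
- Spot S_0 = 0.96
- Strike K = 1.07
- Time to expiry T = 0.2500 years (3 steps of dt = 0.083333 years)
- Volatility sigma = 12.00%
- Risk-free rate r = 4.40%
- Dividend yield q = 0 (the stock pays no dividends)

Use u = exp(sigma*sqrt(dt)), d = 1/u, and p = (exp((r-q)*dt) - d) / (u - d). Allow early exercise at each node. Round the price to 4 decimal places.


Answer: Price = V(0,0) = 0.1100

Derivation:
dt = T/N = 0.083333
u = exp(sigma*sqrt(dt)) = 1.035248; d = 1/u = 0.965952
p = (exp((r-q)*dt) - d) / (u - d) = 0.544351
Discount per step: exp(-r*dt) = 0.996340
Stock lattice S(k, i) with i counting down-moves:
  k=0: S(0,0) = 0.9600
  k=1: S(1,0) = 0.9938; S(1,1) = 0.9273
  k=2: S(2,0) = 1.0289; S(2,1) = 0.9600; S(2,2) = 0.8957
  k=3: S(3,0) = 1.0651; S(3,1) = 0.9938; S(3,2) = 0.9273; S(3,3) = 0.8652
Terminal payoffs V(N, i) = max(K - S_T, 0):
  V(3,0) = 0.004866; V(3,1) = 0.076162; V(3,2) = 0.142686; V(3,3) = 0.204757
Backward induction: V(k, i) = exp(-r*dt) * [p * V(k+1, i) + (1-p) * V(k+1, i+1)]; then take max(V_cont, immediate exercise) for American.
  V(2,0) = exp(-r*dt) * [p*0.004866 + (1-p)*0.076162] = 0.037215; exercise = 0.041131; V(2,0) = max -> 0.041131
  V(2,1) = exp(-r*dt) * [p*0.076162 + (1-p)*0.142686] = 0.106084; exercise = 0.110000; V(2,1) = max -> 0.110000
  V(2,2) = exp(-r*dt) * [p*0.142686 + (1-p)*0.204757] = 0.170343; exercise = 0.174259; V(2,2) = max -> 0.174259
  V(1,0) = exp(-r*dt) * [p*0.041131 + (1-p)*0.110000] = 0.072246; exercise = 0.076162; V(1,0) = max -> 0.076162
  V(1,1) = exp(-r*dt) * [p*0.110000 + (1-p)*0.174259] = 0.138770; exercise = 0.142686; V(1,1) = max -> 0.142686
  V(0,0) = exp(-r*dt) * [p*0.076162 + (1-p)*0.142686] = 0.106084; exercise = 0.110000; V(0,0) = max -> 0.110000


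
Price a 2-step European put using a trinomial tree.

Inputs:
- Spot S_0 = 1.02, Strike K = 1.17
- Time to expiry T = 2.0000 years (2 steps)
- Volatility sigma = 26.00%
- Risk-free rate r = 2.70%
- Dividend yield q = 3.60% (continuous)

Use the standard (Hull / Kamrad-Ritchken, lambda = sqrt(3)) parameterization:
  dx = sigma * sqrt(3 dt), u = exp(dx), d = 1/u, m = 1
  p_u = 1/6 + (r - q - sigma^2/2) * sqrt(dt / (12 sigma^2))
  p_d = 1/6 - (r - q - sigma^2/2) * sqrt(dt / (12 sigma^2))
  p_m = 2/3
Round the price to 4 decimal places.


dt = T/N = 1.000000; dx = sigma*sqrt(3*dt) = 0.450333
u = exp(dx) = 1.568835; d = 1/u = 0.637416
p_u = 0.119146, p_m = 0.666667, p_d = 0.214187
Discount per step: exp(-r*dt) = 0.973361
Stock lattice S(k, j) with j the centered position index:
  k=0: S(0,+0) = 1.0200
  k=1: S(1,-1) = 0.6502; S(1,+0) = 1.0200; S(1,+1) = 1.6002
  k=2: S(2,-2) = 0.4144; S(2,-1) = 0.6502; S(2,+0) = 1.0200; S(2,+1) = 1.6002; S(2,+2) = 2.5105
Terminal payoffs V(N, j) = max(K - S_T, 0):
  V(2,-2) = 0.755575; V(2,-1) = 0.519836; V(2,+0) = 0.150000; V(2,+1) = 0.000000; V(2,+2) = 0.000000
Backward induction: V(k, j) = exp(-r*dt) * [p_u * V(k+1, j+1) + p_m * V(k+1, j) + p_d * V(k+1, j-1)]
  V(1,-1) = exp(-r*dt) * [p_u*0.150000 + p_m*0.519836 + p_d*0.755575] = 0.512245
  V(1,+0) = exp(-r*dt) * [p_u*0.000000 + p_m*0.150000 + p_d*0.519836] = 0.205712
  V(1,+1) = exp(-r*dt) * [p_u*0.000000 + p_m*0.000000 + p_d*0.150000] = 0.031272
  V(0,+0) = exp(-r*dt) * [p_u*0.031272 + p_m*0.205712 + p_d*0.512245] = 0.243908

Answer: Price = V(0,0) = 0.2439


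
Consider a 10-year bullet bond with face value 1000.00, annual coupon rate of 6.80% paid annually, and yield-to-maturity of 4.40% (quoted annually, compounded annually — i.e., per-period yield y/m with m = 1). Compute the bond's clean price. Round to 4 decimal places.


Answer: Price = 1190.8424

Derivation:
Coupon per period c = face * coupon_rate / m = 68.000000
Periods per year m = 1; per-period yield y/m = 0.044000
Number of cashflows N = 10
Cashflows (t years, CF_t, discount factor 1/(1+y/m)^(m*t), PV):
  t = 1.0000: CF_t = 68.000000, DF = 0.957854, PV = 65.134100
  t = 2.0000: CF_t = 68.000000, DF = 0.917485, PV = 62.388984
  t = 3.0000: CF_t = 68.000000, DF = 0.878817, PV = 59.759564
  t = 4.0000: CF_t = 68.000000, DF = 0.841779, PV = 57.240961
  t = 5.0000: CF_t = 68.000000, DF = 0.806302, PV = 54.828507
  t = 6.0000: CF_t = 68.000000, DF = 0.772320, PV = 52.517727
  t = 7.0000: CF_t = 68.000000, DF = 0.739770, PV = 50.304336
  t = 8.0000: CF_t = 68.000000, DF = 0.708592, PV = 48.184230
  t = 9.0000: CF_t = 68.000000, DF = 0.678728, PV = 46.153477
  t = 10.0000: CF_t = 1068.000000, DF = 0.650122, PV = 694.330537
Price P = sum_t PV_t = 1190.842422


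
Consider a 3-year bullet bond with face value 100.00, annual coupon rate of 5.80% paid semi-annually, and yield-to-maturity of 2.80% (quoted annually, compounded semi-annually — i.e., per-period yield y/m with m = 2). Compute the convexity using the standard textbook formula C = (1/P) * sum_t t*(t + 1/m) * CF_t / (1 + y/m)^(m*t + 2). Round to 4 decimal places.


Answer: Convexity = 9.3338

Derivation:
Coupon per period c = face * coupon_rate / m = 2.900000
Periods per year m = 2; per-period yield y/m = 0.014000
Number of cashflows N = 6
Cashflows (t years, CF_t, discount factor 1/(1+y/m)^(m*t), PV):
  t = 0.5000: CF_t = 2.900000, DF = 0.986193, PV = 2.859961
  t = 1.0000: CF_t = 2.900000, DF = 0.972577, PV = 2.820474
  t = 1.5000: CF_t = 2.900000, DF = 0.959149, PV = 2.781532
  t = 2.0000: CF_t = 2.900000, DF = 0.945906, PV = 2.743129
  t = 2.5000: CF_t = 2.900000, DF = 0.932847, PV = 2.705255
  t = 3.0000: CF_t = 102.900000, DF = 0.919967, PV = 94.664609
Price P = sum_t PV_t = 108.574960
Convexity numerator sum_t t*(t + 1/m) * CF_t / (1+y/m)^(m*t + 2):
  t = 0.5000: term = 1.390766
  t = 1.0000: term = 4.114693
  t = 1.5000: term = 8.115765
  t = 2.0000: term = 13.339522
  t = 2.5000: term = 19.733021
  t = 3.0000: term = 966.720735
Convexity = (1/P) * sum = 1013.414503 / 108.574960 = 9.333777


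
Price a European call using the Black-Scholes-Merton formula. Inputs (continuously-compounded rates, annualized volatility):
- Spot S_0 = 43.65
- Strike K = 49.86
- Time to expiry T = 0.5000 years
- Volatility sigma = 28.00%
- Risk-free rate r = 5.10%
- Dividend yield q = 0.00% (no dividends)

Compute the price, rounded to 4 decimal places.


d1 = (ln(S/K) + (r - q + 0.5*sigma^2) * T) / (sigma * sqrt(T)) = -0.44404182
d2 = d1 - sigma * sqrt(T) = -0.64203172
exp(-rT) = 0.97482238; exp(-qT) = 1.00000000
C = S_0 * exp(-qT) * N(d1) - K * exp(-rT) * N(d2)
N(d1) = 0.32850617; N(d2) = 0.26042629
C = 43.6500 * 1.00000000 * 0.32850617 - 49.8600 * 0.97482238 * 0.26042629 = 1.6814

Answer: Price = 1.6814


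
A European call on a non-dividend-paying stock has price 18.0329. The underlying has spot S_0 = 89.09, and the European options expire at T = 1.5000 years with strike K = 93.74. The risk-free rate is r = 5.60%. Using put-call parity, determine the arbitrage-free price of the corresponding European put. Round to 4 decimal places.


Answer: Put price = 15.1304

Derivation:
Put-call parity: C - P = S_0 * exp(-qT) - K * exp(-rT).
S_0 * exp(-qT) = 89.0900 * 1.00000000 = 89.09000000
K * exp(-rT) = 93.7400 * 0.91943126 = 86.18748595
P = C - S*exp(-qT) + K*exp(-rT)
P = 18.0329 - 89.09000000 + 86.18748595 = 15.1304


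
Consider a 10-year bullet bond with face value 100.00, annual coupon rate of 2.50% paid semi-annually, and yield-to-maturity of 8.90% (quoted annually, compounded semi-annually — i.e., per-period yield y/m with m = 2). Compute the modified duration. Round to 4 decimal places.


Coupon per period c = face * coupon_rate / m = 1.250000
Periods per year m = 2; per-period yield y/m = 0.044500
Number of cashflows N = 20
Cashflows (t years, CF_t, discount factor 1/(1+y/m)^(m*t), PV):
  t = 0.5000: CF_t = 1.250000, DF = 0.957396, PV = 1.196745
  t = 1.0000: CF_t = 1.250000, DF = 0.916607, PV = 1.145759
  t = 1.5000: CF_t = 1.250000, DF = 0.877556, PV = 1.096945
  t = 2.0000: CF_t = 1.250000, DF = 0.840168, PV = 1.050210
  t = 2.5000: CF_t = 1.250000, DF = 0.804374, PV = 1.005467
  t = 3.0000: CF_t = 1.250000, DF = 0.770104, PV = 0.962630
  t = 3.5000: CF_t = 1.250000, DF = 0.737294, PV = 0.921618
  t = 4.0000: CF_t = 1.250000, DF = 0.705883, PV = 0.882353
  t = 4.5000: CF_t = 1.250000, DF = 0.675809, PV = 0.844761
  t = 5.0000: CF_t = 1.250000, DF = 0.647017, PV = 0.808771
  t = 5.5000: CF_t = 1.250000, DF = 0.619451, PV = 0.774314
  t = 6.0000: CF_t = 1.250000, DF = 0.593060, PV = 0.741325
  t = 6.5000: CF_t = 1.250000, DF = 0.567793, PV = 0.709742
  t = 7.0000: CF_t = 1.250000, DF = 0.543603, PV = 0.679504
  t = 7.5000: CF_t = 1.250000, DF = 0.520443, PV = 0.650554
  t = 8.0000: CF_t = 1.250000, DF = 0.498270, PV = 0.622838
  t = 8.5000: CF_t = 1.250000, DF = 0.477042, PV = 0.596302
  t = 9.0000: CF_t = 1.250000, DF = 0.456718, PV = 0.570897
  t = 9.5000: CF_t = 1.250000, DF = 0.437260, PV = 0.546575
  t = 10.0000: CF_t = 101.250000, DF = 0.418631, PV = 42.386362
Price P = sum_t PV_t = 58.193671
First compute Macaulay numerator sum_t t * PV_t:
  t * PV_t at t = 0.5000: 0.598372
  t * PV_t at t = 1.0000: 1.145759
  t * PV_t at t = 1.5000: 1.645417
  t * PV_t at t = 2.0000: 2.100420
  t * PV_t at t = 2.5000: 2.513667
  t * PV_t at t = 3.0000: 2.887890
  t * PV_t at t = 3.5000: 3.225663
  t * PV_t at t = 4.0000: 3.529413
  t * PV_t at t = 4.5000: 3.801426
  t * PV_t at t = 5.0000: 4.043855
  t * PV_t at t = 5.5000: 4.258727
  t * PV_t at t = 6.0000: 4.447950
  t * PV_t at t = 6.5000: 4.613320
  t * PV_t at t = 7.0000: 4.756526
  t * PV_t at t = 7.5000: 4.879155
  t * PV_t at t = 8.0000: 4.982702
  t * PV_t at t = 8.5000: 5.068569
  t * PV_t at t = 9.0000: 5.138076
  t * PV_t at t = 9.5000: 5.192460
  t * PV_t at t = 10.0000: 423.863623
Macaulay duration D = 492.692990 / 58.193671 = 8.466436
Modified duration = D / (1 + y/m) = 8.466436 / (1 + 0.044500) = 8.105731

Answer: Modified duration = 8.1057


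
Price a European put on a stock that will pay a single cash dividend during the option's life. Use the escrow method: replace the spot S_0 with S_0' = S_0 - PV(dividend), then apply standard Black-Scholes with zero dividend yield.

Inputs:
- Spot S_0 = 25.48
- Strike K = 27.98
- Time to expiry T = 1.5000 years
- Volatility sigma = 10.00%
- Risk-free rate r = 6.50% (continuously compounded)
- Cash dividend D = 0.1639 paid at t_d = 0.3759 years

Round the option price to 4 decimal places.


PV(D) = D * exp(-r * t_d) = 0.1639 * 0.97586258 = 0.15994388
S_0' = S_0 - PV(D) = 25.4800 - 0.15994388 = 25.32005612
d1 = (ln(S_0'/K) + (r + sigma^2/2)*T) / (sigma*sqrt(T)) = 0.04169721
d2 = d1 - sigma*sqrt(T) = -0.08077728
exp(-rT) = 0.90710234
N(-d1) = 0.48337004; N(-d2) = 0.53219046
P = K * exp(-rT) * N(-d2) - S_0' * N(-d1) = 27.9800 * 0.90710234 * 0.53219046 - 25.32005612 * 0.48337004 = 1.2684

Answer: Price = 1.2684
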